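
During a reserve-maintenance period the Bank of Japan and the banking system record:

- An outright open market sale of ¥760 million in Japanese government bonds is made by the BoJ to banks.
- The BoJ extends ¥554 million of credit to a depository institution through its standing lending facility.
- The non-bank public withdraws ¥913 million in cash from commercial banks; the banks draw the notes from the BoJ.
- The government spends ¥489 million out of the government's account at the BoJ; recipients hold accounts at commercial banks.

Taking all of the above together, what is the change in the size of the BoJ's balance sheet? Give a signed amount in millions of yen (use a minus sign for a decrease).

OMO sale (to banks) ¥760 million: a BoJ asset is shed → −¥760M.
Discount-window loan ¥554 million: a BoJ asset is acquired → +¥554M.
Currency withdrawal ¥913 million: only the composition of liabilities changes → 0.
Government spending ¥489 million: only the composition of liabilities changes → 0.
Net: −760 + 554 + 0 + 0 = -¥206 million.

-¥206 million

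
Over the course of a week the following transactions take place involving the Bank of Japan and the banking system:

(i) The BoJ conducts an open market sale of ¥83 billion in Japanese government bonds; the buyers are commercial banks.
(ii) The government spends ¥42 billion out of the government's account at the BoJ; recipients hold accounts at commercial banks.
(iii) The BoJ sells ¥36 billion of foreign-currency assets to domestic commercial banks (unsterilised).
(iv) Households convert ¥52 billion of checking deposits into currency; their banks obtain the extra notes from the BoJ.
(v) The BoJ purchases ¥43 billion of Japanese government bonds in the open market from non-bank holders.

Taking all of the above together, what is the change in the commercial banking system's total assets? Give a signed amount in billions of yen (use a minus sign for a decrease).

OMO sale (to banks) ¥83 billion: just an asset swap on bank balance sheets → 0.
Government spending ¥42 billion: bank balance sheets expand → +¥42B.
FX sale ¥36 billion: just an asset swap on bank balance sheets → 0.
Currency withdrawal ¥52 billion: bank balance sheets shrink → −¥52B.
Asset purchase (from non-banks) ¥43 billion: bank balance sheets expand → +¥43B.
Net: 0 + 42 + 0 − 52 + 43 = +¥33 billion.

+¥33 billion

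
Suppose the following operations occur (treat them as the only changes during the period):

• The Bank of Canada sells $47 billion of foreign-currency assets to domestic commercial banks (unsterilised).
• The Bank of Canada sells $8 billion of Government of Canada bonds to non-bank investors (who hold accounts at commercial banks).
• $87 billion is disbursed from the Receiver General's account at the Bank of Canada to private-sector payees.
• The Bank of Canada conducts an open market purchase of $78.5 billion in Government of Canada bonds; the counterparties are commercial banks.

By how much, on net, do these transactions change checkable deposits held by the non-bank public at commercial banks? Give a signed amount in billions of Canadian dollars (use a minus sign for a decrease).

+$79 billion

FX sale $47 billion: the counterparty is a bank, so public deposits are unchanged → 0.
Asset sale (to non-banks) $8 billion: non-bank counterparties' bank balances fall → −$8B.
Government spending $87 billion: non-bank counterparties' bank balances rise → +$87B.
OMO purchase (from banks) $78.5 billion: the counterparty is a bank, so public deposits are unchanged → 0.
Net: 0 − 8 + 87 + 0 = +$79 billion.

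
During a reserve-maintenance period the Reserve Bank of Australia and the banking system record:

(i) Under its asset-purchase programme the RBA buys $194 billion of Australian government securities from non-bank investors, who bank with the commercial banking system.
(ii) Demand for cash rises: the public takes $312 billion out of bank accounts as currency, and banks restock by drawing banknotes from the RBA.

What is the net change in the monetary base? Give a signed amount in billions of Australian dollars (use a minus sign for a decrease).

Asset purchase (from non-banks) $194 billion: RBA balance sheet expands → +$194B.
Currency withdrawal $312 billion: just a shift between currency and reserves — both are base money → 0.
Net: 194 + 0 = +$194 billion.

+$194 billion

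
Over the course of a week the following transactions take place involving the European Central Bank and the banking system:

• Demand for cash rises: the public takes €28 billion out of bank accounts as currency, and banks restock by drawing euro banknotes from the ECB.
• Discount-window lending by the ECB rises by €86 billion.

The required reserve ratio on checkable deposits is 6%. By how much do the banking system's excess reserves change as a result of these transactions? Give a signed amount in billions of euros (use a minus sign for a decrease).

+€59.68 billion

Currency withdrawal €28 billion: reserves −€28B, deposits −€28B.
Discount-window loan €86 billion: reserves +€86B, deposits 0.
Totals: Δreserves = +€58B, Δdeposits = −€28B.
Δrequired reserves = 6% × −€28B = −€1.68B.
Δexcess reserves = Δreserves − Δrequired = +€58B − (−€1.68B) = +€59.68 billion.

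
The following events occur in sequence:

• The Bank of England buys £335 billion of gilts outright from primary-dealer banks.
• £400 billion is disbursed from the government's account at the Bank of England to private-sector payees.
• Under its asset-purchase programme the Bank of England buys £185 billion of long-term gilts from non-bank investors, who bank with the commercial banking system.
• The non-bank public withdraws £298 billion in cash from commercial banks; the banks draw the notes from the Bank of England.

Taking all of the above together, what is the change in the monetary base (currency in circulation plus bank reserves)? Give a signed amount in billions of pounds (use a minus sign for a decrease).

Bank of England balance sheet:
  Assets:      Securities +£520B
  Liabilities: Bank reserves +£622B, Currency in circulation +£298B, Government deposits −£400B
Commercial banking system:
  Assets:      Reserves at CB +£622B, Securities −£335B
  Liabilities: Checkable deposits +£287B
Monetary base = currency + reserves: +£298B + (+£622B) = +£920 billion.

+£920 billion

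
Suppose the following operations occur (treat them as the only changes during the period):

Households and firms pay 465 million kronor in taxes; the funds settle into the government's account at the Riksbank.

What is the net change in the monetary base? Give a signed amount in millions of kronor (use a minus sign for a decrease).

-465 million

Riksbank balance sheet:
  Assets:      no change
  Liabilities: Bank reserves −465M, Government deposits +465M
Commercial banking system:
  Assets:      Reserves at CB −465M
  Liabilities: Checkable deposits −465M
Monetary base = currency + reserves: 0 + (−465M) = -465 million.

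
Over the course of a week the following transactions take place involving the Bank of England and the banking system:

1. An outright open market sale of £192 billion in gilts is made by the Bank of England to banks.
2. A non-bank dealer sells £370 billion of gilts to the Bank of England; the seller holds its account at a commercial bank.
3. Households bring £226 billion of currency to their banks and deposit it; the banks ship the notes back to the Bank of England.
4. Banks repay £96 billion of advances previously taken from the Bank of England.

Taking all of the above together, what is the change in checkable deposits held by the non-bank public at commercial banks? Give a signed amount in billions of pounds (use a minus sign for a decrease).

+£596 billion

Bank of England balance sheet:
  Assets:      Securities +£178B, Loans to banks −£96B
  Liabilities: Bank reserves +£308B, Currency in circulation −£226B
Commercial banking system:
  Assets:      Reserves at CB +£308B, Securities +£192B
  Liabilities: Checkable deposits +£596B, Borrowings from CB −£96B
So the change in checkable deposits held by the non-bank public at commercial banks is +£596 billion.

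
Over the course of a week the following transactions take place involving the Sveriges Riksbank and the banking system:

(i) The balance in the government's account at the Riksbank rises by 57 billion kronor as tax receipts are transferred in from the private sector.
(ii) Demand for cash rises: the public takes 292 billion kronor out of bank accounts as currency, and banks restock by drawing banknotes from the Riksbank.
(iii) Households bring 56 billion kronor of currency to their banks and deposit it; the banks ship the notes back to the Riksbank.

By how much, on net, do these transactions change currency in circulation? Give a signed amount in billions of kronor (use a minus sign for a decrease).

+236 billion

Government account inflow 57 billion kronor: no currency enters or leaves circulation → 0.
Currency withdrawal 292 billion kronor: notes leave the central bank → +292B.
Currency deposit 56 billion kronor: notes return to the central bank → −56B.
Net: 0 + 292 − 56 = +236 billion.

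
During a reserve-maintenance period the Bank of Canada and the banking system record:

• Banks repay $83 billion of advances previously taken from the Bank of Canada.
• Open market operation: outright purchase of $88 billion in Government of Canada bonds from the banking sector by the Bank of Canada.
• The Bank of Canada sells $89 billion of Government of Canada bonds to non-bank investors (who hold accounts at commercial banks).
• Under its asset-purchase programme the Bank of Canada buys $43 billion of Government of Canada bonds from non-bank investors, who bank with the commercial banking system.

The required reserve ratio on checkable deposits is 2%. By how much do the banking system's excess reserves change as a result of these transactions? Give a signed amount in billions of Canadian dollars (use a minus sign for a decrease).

-$40.08 billion

Discount-window repayment $83 billion: reserves −$83B, deposits 0.
OMO purchase (from banks) $88 billion: reserves +$88B, deposits 0.
Asset sale (to non-banks) $89 billion: reserves −$89B, deposits −$89B.
Asset purchase (from non-banks) $43 billion: reserves +$43B, deposits +$43B.
Totals: Δreserves = −$41B, Δdeposits = −$46B.
Δrequired reserves = 2% × −$46B = −$0.92B.
Δexcess reserves = Δreserves − Δrequired = −$41B − (−$0.92B) = -$40.08 billion.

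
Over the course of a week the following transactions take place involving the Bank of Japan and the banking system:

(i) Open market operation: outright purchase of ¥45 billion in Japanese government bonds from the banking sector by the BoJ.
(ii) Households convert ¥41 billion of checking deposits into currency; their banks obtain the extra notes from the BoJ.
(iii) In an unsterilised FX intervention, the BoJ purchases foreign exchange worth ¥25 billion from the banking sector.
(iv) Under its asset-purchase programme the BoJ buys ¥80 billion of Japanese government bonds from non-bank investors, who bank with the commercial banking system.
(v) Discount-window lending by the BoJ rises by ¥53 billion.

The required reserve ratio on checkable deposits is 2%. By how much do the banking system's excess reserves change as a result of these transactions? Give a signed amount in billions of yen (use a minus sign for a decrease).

+¥161.22 billion

OMO purchase (from banks) ¥45 billion: reserves +¥45B, deposits 0.
Currency withdrawal ¥41 billion: reserves −¥41B, deposits −¥41B.
FX purchase ¥25 billion: reserves +¥25B, deposits 0.
Asset purchase (from non-banks) ¥80 billion: reserves +¥80B, deposits +¥80B.
Discount-window loan ¥53 billion: reserves +¥53B, deposits 0.
Totals: Δreserves = +¥162B, Δdeposits = +¥39B.
Δrequired reserves = 2% × +¥39B = +¥0.78B.
Δexcess reserves = Δreserves − Δrequired = +¥162B − (+¥0.78B) = +¥161.22 billion.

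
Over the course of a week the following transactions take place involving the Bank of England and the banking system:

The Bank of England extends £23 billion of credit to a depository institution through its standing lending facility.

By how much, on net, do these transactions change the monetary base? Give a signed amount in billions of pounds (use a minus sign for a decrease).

+£23 billion

Discount-window loan £23 billion: Bank of England balance sheet expands → +£23B.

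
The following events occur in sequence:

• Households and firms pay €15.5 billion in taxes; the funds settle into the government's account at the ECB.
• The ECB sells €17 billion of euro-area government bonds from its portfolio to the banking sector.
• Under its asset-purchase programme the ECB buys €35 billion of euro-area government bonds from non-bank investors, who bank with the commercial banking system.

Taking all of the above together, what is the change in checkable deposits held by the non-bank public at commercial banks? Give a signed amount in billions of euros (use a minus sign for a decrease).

ECB balance sheet:
  Assets:      Securities +€18B
  Liabilities: Bank reserves +€2.5B, Government deposits +€15.5B
Commercial banking system:
  Assets:      Reserves at CB +€2.5B, Securities +€17B
  Liabilities: Checkable deposits +€19.5B
So the change in checkable deposits held by the non-bank public at commercial banks is +€19.5 billion.

+€19.5 billion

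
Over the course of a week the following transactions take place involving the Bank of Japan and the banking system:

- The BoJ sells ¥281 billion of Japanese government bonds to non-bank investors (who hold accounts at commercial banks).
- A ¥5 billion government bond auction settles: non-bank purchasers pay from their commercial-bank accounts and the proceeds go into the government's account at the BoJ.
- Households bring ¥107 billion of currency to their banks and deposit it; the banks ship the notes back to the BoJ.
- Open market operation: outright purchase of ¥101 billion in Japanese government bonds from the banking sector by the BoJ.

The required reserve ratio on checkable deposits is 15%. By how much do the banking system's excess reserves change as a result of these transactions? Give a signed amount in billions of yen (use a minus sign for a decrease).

Asset sale (to non-banks) ¥281 billion: reserves −¥281B, deposits −¥281B.
Government account inflow ¥5 billion: reserves −¥5B, deposits −¥5B.
Currency deposit ¥107 billion: reserves +¥107B, deposits +¥107B.
OMO purchase (from banks) ¥101 billion: reserves +¥101B, deposits 0.
Totals: Δreserves = −¥78B, Δdeposits = −¥179B.
Δrequired reserves = 15% × −¥179B = −¥26.85B.
Δexcess reserves = Δreserves − Δrequired = −¥78B − (−¥26.85B) = -¥51.15 billion.

-¥51.15 billion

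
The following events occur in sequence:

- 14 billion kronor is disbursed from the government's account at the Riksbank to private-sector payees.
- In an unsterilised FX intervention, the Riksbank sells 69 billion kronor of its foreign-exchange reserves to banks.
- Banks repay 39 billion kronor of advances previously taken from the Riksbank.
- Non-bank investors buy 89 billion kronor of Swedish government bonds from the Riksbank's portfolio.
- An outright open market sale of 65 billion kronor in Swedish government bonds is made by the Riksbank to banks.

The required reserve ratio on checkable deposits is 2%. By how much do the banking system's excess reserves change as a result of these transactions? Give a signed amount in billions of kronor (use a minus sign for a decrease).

Government spending 14 billion kronor: reserves +14B, deposits +14B.
FX sale 69 billion kronor: reserves −69B, deposits 0.
Discount-window repayment 39 billion kronor: reserves −39B, deposits 0.
Asset sale (to non-banks) 89 billion kronor: reserves −89B, deposits −89B.
OMO sale (to banks) 65 billion kronor: reserves −65B, deposits 0.
Totals: Δreserves = −248B, Δdeposits = −75B.
Δrequired reserves = 2% × −75B = −1.5B.
Δexcess reserves = Δreserves − Δrequired = −248B − (−1.5B) = -246.5 billion.

-246.5 billion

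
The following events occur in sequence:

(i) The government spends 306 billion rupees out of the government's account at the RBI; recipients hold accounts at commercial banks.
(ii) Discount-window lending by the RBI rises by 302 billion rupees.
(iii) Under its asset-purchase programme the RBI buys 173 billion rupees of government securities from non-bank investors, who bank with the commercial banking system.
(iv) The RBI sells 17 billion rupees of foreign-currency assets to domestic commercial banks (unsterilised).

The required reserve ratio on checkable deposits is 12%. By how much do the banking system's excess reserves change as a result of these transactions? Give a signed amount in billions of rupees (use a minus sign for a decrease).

Government spending 306 billion rupees: reserves +306B, deposits +306B.
Discount-window loan 302 billion rupees: reserves +302B, deposits 0.
Asset purchase (from non-banks) 173 billion rupees: reserves +173B, deposits +173B.
FX sale 17 billion rupees: reserves −17B, deposits 0.
Totals: Δreserves = +764B, Δdeposits = +479B.
Δrequired reserves = 12% × +479B = +57.48B.
Δexcess reserves = Δreserves − Δrequired = +764B − (+57.48B) = +706.52 billion.

+706.52 billion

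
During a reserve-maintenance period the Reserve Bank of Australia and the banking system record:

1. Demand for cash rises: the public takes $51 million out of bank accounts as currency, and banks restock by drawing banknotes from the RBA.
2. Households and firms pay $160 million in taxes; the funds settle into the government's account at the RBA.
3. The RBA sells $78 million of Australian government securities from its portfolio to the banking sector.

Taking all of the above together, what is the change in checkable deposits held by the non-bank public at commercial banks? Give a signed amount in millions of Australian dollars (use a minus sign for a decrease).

-$211 million

RBA balance sheet:
  Assets:      Securities −$78M
  Liabilities: Bank reserves −$289M, Currency in circulation +$51M, Government deposits +$160M
Commercial banking system:
  Assets:      Reserves at CB −$289M, Securities +$78M
  Liabilities: Checkable deposits −$211M
So the change in checkable deposits held by the non-bank public at commercial banks is -$211 million.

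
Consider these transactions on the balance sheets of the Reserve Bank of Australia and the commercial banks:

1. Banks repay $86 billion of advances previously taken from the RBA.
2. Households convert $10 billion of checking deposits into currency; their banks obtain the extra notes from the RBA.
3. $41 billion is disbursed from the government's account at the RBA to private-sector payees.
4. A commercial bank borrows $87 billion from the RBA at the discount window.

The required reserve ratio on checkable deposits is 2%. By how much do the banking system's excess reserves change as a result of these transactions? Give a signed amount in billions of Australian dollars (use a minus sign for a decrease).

+$31.38 billion

Discount-window repayment $86 billion: reserves −$86B, deposits 0.
Currency withdrawal $10 billion: reserves −$10B, deposits −$10B.
Government spending $41 billion: reserves +$41B, deposits +$41B.
Discount-window loan $87 billion: reserves +$87B, deposits 0.
Totals: Δreserves = +$32B, Δdeposits = +$31B.
Δrequired reserves = 2% × +$31B = +$0.62B.
Δexcess reserves = Δreserves − Δrequired = +$32B − (+$0.62B) = +$31.38 billion.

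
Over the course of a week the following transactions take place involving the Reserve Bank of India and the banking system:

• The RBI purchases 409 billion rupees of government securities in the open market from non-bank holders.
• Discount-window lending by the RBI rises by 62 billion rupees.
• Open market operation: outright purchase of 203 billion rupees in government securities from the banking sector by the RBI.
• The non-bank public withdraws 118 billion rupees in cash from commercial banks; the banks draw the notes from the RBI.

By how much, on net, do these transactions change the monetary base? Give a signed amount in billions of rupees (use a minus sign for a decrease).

RBI balance sheet:
  Assets:      Securities +612B, Loans to banks +62B
  Liabilities: Bank reserves +556B, Currency in circulation +118B
Commercial banking system:
  Assets:      Reserves at CB +556B, Securities −203B
  Liabilities: Checkable deposits +291B, Borrowings from CB +62B
Monetary base = currency + reserves: +118B + (+556B) = +674 billion.

+674 billion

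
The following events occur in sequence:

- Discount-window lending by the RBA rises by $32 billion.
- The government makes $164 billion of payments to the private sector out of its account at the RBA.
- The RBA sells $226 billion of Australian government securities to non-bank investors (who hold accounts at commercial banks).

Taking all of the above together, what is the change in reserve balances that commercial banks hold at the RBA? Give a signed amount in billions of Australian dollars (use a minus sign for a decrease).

-$30 billion

RBA balance sheet:
  Assets:      Securities −$226B, Loans to banks +$32B
  Liabilities: Bank reserves −$30B, Government deposits −$164B
Commercial banking system:
  Assets:      Reserves at CB −$30B
  Liabilities: Checkable deposits −$62B, Borrowings from CB +$32B
So the change in reserve balances that commercial banks hold at the RBA is -$30 billion.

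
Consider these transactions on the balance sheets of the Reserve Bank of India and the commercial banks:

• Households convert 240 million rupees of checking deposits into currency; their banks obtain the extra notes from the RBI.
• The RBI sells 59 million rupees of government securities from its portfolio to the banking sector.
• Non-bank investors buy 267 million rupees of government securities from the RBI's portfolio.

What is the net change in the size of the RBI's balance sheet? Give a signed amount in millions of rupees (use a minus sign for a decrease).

Currency withdrawal 240 million rupees: only the composition of liabilities changes → 0.
OMO sale (to banks) 59 million rupees: an RBI asset is shed → −59M.
Asset sale (to non-banks) 267 million rupees: an RBI asset is shed → −267M.
Net: 0 − 59 − 267 = -326 million.

-326 million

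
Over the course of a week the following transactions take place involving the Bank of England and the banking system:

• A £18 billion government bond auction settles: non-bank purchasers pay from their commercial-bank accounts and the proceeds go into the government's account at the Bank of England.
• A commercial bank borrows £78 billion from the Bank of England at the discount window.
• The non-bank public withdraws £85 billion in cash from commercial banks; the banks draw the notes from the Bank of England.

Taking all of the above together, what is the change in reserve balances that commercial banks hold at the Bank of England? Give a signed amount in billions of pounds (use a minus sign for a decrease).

-£25 billion

Bank of England balance sheet:
  Assets:      Loans to banks +£78B
  Liabilities: Bank reserves −£25B, Currency in circulation +£85B, Government deposits +£18B
So the change in reserve balances that commercial banks hold at the Bank of England is -£25 billion.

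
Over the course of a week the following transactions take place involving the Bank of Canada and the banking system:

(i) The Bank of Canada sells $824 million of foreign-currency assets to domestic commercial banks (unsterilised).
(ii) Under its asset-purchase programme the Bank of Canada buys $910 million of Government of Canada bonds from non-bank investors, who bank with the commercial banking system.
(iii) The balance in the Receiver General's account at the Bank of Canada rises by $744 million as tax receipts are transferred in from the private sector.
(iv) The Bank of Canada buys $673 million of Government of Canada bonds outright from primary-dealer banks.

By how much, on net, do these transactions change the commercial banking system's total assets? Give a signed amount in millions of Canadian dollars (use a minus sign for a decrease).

+$166 million

Bank of Canada balance sheet:
  Assets:      Securities +$1583M, Foreign assets −$824M
  Liabilities: Bank reserves +$15M, Government deposits +$744M
Commercial banking system:
  Assets:      Reserves at CB +$15M, Securities −$673M, Foreign assets +$824M
  Liabilities: Checkable deposits +$166M
Change in total bank assets = +$166 million.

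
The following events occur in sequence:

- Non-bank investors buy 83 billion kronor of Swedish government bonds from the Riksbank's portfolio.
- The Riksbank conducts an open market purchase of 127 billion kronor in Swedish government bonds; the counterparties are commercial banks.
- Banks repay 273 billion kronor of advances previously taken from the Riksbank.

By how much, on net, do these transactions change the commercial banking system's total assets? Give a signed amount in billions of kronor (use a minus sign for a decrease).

Riksbank balance sheet:
  Assets:      Securities +44B, Loans to banks −273B
  Liabilities: Bank reserves −229B
Commercial banking system:
  Assets:      Reserves at CB −229B, Securities −127B
  Liabilities: Checkable deposits −83B, Borrowings from CB −273B
Change in total bank assets = -356 billion.

-356 billion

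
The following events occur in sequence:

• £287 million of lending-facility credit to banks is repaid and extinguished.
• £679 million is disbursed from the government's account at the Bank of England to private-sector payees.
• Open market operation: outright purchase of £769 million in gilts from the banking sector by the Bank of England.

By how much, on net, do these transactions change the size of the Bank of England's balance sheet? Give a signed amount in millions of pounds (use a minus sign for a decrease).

Bank of England balance sheet:
  Assets:      Securities +£769M, Loans to banks −£287M
  Liabilities: Bank reserves +£1161M, Government deposits −£679M
Commercial banking system:
  Assets:      Reserves at CB +£1161M, Securities −£769M
  Liabilities: Checkable deposits +£679M, Borrowings from CB −£287M
Change in total Bank of England assets = +£482 million.

+£482 million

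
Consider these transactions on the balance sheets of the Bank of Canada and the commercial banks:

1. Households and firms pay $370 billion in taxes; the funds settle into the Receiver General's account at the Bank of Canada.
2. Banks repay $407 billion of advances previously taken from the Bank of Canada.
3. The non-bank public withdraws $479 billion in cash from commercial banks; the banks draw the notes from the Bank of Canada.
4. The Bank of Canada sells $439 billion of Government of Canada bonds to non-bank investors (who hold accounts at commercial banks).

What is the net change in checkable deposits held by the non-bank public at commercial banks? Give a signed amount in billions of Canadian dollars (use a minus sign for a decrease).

-$1288 billion

Bank of Canada balance sheet:
  Assets:      Securities −$439B, Loans to banks −$407B
  Liabilities: Bank reserves −$1695B, Currency in circulation +$479B, Government deposits +$370B
Commercial banking system:
  Assets:      Reserves at CB −$1695B
  Liabilities: Checkable deposits −$1288B, Borrowings from CB −$407B
So the change in checkable deposits held by the non-bank public at commercial banks is -$1288 billion.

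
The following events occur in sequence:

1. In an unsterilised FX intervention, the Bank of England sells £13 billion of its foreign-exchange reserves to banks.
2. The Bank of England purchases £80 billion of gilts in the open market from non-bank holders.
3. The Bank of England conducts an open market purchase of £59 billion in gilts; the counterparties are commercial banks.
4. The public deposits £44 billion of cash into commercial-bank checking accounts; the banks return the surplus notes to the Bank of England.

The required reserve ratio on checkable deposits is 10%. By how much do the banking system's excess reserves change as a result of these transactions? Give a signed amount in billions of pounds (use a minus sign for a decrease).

+£157.6 billion

FX sale £13 billion: reserves −£13B, deposits 0.
Asset purchase (from non-banks) £80 billion: reserves +£80B, deposits +£80B.
OMO purchase (from banks) £59 billion: reserves +£59B, deposits 0.
Currency deposit £44 billion: reserves +£44B, deposits +£44B.
Totals: Δreserves = +£170B, Δdeposits = +£124B.
Δrequired reserves = 10% × +£124B = +£12.4B.
Δexcess reserves = Δreserves − Δrequired = +£170B − (+£12.4B) = +£157.6 billion.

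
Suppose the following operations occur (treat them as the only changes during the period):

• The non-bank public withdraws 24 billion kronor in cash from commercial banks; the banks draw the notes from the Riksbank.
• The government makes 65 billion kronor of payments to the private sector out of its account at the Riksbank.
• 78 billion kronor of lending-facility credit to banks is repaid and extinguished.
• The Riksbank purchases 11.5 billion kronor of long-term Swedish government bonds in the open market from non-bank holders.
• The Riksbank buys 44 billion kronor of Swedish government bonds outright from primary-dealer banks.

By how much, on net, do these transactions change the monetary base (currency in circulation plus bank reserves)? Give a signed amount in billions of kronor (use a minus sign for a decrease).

+42.5 billion

Currency withdrawal 24 billion kronor: just a shift between currency and reserves — both are base money → 0.
Government spending 65 billion kronor: a non-base liability converts back to reserves → +65B.
Discount-window repayment 78 billion kronor: Riksbank balance sheet contracts → −78B.
Asset purchase (from non-banks) 11.5 billion kronor: Riksbank balance sheet expands → +11.5B.
OMO purchase (from banks) 44 billion kronor: Riksbank balance sheet expands → +44B.
Net: 0 + 65 − 78 + 11.5 + 44 = +42.5 billion.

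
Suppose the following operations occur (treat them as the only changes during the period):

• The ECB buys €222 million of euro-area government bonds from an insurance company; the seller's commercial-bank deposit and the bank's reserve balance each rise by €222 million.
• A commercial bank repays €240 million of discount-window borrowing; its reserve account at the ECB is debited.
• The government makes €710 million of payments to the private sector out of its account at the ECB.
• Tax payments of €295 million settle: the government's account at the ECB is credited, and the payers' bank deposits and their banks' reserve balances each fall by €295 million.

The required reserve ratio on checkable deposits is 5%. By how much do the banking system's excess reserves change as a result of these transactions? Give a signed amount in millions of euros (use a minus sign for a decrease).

+€365.15 million

Asset purchase (from non-banks) €222 million: reserves +€222M, deposits +€222M.
Discount-window repayment €240 million: reserves −€240M, deposits 0.
Government spending €710 million: reserves +€710M, deposits +€710M.
Government account inflow €295 million: reserves −€295M, deposits −€295M.
Totals: Δreserves = +€397M, Δdeposits = +€637M.
Δrequired reserves = 5% × +€637M = +€31.85M.
Δexcess reserves = Δreserves − Δrequired = +€397M − (+€31.85M) = +€365.15 million.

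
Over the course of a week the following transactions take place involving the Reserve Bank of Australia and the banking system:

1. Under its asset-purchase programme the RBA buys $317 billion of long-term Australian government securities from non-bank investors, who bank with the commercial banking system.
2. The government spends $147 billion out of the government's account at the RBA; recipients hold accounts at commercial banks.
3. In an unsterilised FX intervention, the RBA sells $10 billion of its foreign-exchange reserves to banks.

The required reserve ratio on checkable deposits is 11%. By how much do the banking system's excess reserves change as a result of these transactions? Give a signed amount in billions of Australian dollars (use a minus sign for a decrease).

+$402.96 billion

Asset purchase (from non-banks) $317 billion: reserves +$317B, deposits +$317B.
Government spending $147 billion: reserves +$147B, deposits +$147B.
FX sale $10 billion: reserves −$10B, deposits 0.
Totals: Δreserves = +$454B, Δdeposits = +$464B.
Δrequired reserves = 11% × +$464B = +$51.04B.
Δexcess reserves = Δreserves − Δrequired = +$454B − (+$51.04B) = +$402.96 billion.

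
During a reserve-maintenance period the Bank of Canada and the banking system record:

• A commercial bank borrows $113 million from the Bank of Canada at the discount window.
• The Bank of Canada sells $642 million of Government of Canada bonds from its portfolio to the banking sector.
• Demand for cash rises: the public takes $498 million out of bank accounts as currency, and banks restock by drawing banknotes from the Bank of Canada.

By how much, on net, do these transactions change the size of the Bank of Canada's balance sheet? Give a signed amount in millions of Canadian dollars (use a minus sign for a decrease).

-$529 million

Discount-window loan $113 million: a Bank of Canada asset is acquired → +$113M.
OMO sale (to banks) $642 million: a Bank of Canada asset is shed → −$642M.
Currency withdrawal $498 million: only the composition of liabilities changes → 0.
Net: 113 − 642 + 0 = -$529 million.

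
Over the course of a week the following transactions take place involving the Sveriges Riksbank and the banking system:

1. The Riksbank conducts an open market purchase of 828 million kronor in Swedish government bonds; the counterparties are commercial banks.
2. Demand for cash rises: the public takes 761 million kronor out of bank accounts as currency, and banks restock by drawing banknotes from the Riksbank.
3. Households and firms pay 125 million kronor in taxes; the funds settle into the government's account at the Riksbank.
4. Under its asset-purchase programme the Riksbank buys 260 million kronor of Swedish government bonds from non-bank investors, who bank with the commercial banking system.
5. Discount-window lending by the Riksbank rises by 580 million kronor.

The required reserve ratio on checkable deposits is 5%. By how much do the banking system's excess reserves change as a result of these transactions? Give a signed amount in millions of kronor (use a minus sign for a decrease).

OMO purchase (from banks) 828 million kronor: reserves +828M, deposits 0.
Currency withdrawal 761 million kronor: reserves −761M, deposits −761M.
Government account inflow 125 million kronor: reserves −125M, deposits −125M.
Asset purchase (from non-banks) 260 million kronor: reserves +260M, deposits +260M.
Discount-window loan 580 million kronor: reserves +580M, deposits 0.
Totals: Δreserves = +782M, Δdeposits = −626M.
Δrequired reserves = 5% × −626M = −31.3M.
Δexcess reserves = Δreserves − Δrequired = +782M − (−31.3M) = +813.3 million.

+813.3 million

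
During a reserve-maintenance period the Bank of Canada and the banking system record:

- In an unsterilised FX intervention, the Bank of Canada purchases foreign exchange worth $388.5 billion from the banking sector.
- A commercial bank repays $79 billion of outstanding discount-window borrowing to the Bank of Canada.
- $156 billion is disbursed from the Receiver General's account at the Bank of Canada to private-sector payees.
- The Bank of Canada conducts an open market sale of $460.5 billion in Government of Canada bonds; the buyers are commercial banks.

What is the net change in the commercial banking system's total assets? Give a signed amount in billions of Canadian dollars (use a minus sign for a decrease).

+$77 billion

FX purchase $388.5 billion: just an asset swap on bank balance sheets → 0.
Discount-window repayment $79 billion: bank balance sheets shrink → −$79B.
Government spending $156 billion: bank balance sheets expand → +$156B.
OMO sale (to banks) $460.5 billion: just an asset swap on bank balance sheets → 0.
Net: 0 − 79 + 156 + 0 = +$77 billion.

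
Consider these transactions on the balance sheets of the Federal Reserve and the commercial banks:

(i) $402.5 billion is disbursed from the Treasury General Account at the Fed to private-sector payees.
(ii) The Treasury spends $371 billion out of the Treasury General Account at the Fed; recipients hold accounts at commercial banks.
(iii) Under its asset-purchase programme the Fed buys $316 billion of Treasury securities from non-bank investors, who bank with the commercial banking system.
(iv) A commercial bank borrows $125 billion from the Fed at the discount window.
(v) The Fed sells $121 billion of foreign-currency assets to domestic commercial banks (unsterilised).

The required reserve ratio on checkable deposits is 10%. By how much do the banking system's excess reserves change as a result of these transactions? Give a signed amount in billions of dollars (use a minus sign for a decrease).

Government spending $402.5 billion: reserves +$402.5B, deposits +$402.5B.
Government spending $371 billion: reserves +$371B, deposits +$371B.
Asset purchase (from non-banks) $316 billion: reserves +$316B, deposits +$316B.
Discount-window loan $125 billion: reserves +$125B, deposits 0.
FX sale $121 billion: reserves −$121B, deposits 0.
Totals: Δreserves = +$1093.5B, Δdeposits = +$1089.5B.
Δrequired reserves = 10% × +$1089.5B = +$108.95B.
Δexcess reserves = Δreserves − Δrequired = +$1093.5B − (+$108.95B) = +$984.55 billion.

+$984.55 billion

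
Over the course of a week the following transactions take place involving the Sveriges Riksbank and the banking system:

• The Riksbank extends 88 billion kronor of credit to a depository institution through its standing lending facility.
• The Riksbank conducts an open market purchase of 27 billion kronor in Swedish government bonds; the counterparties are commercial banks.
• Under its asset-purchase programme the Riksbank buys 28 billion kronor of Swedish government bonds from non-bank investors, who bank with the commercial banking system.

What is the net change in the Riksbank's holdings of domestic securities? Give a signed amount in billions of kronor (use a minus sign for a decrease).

Discount-window loan 88 billion kronor: the Riksbank's securities portfolio is untouched → 0.
OMO purchase (from banks) 27 billion kronor: securities added to the Riksbank's portfolio → +27B.
Asset purchase (from non-banks) 28 billion kronor: securities added to the Riksbank's portfolio → +28B.
Net: 0 + 27 + 28 = +55 billion.

+55 billion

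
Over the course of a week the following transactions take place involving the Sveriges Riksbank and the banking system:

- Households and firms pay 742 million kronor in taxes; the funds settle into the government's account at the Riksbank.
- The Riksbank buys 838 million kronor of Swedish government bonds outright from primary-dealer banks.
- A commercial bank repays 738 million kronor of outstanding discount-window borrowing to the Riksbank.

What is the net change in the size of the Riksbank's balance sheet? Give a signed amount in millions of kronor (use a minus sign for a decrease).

Government account inflow 742 million kronor: only the composition of liabilities changes → 0.
OMO purchase (from banks) 838 million kronor: a Riksbank asset is acquired → +838M.
Discount-window repayment 738 million kronor: a Riksbank asset is shed → −738M.
Net: 0 + 838 − 738 = +100 million.

+100 million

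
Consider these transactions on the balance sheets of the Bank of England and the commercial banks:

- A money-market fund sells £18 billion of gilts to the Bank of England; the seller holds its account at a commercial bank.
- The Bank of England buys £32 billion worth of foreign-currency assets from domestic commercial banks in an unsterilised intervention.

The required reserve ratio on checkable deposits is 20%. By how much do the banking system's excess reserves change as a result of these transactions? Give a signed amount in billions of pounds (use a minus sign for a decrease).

Asset purchase (from non-banks) £18 billion: reserves +£18B, deposits +£18B.
FX purchase £32 billion: reserves +£32B, deposits 0.
Totals: Δreserves = +£50B, Δdeposits = +£18B.
Δrequired reserves = 20% × +£18B = +£3.6B.
Δexcess reserves = Δreserves − Δrequired = +£50B − (+£3.6B) = +£46.4 billion.

+£46.4 billion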